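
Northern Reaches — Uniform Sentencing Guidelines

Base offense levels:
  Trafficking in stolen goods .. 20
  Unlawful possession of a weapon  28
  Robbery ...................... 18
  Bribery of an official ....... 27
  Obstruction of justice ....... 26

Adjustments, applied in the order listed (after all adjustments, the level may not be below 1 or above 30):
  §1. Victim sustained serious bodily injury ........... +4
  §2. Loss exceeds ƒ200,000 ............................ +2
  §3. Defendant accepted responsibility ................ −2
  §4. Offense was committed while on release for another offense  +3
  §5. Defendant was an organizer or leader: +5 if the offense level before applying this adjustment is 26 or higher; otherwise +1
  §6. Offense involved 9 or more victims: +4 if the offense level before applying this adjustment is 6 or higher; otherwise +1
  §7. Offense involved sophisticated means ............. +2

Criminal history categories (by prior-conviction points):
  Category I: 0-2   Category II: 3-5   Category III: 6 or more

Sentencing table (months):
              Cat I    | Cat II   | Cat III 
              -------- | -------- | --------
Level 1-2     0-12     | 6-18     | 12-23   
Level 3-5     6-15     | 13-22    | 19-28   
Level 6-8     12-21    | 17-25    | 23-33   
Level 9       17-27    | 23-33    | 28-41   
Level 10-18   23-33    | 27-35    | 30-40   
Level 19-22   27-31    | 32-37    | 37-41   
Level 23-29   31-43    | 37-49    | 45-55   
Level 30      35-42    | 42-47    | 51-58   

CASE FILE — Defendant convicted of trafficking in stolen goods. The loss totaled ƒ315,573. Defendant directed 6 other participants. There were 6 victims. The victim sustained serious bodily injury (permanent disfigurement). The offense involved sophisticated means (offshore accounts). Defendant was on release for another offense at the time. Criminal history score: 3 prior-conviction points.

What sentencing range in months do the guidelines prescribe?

42-47 months

Base offense level for trafficking in stolen goods: 20.
§1 applies: 20 + 4 = 24.
§2 applies: 24 + 2 = 26.
§4 applies: 26 + 3 = 29.
§5 applies (level before this adjustment is 29 ≥ 26, so +5): 29 + 5 = 34.
§7 applies: 34 + 2 = 36.
Level 36 exceeds the maximum of 30; capped at 30.
Final offense level: 30.
Criminal history: 3 prior points → Category II (3-5).
Level 30 falls in the 30 band.
Grid: Level 30 × Category II = 42-47 months.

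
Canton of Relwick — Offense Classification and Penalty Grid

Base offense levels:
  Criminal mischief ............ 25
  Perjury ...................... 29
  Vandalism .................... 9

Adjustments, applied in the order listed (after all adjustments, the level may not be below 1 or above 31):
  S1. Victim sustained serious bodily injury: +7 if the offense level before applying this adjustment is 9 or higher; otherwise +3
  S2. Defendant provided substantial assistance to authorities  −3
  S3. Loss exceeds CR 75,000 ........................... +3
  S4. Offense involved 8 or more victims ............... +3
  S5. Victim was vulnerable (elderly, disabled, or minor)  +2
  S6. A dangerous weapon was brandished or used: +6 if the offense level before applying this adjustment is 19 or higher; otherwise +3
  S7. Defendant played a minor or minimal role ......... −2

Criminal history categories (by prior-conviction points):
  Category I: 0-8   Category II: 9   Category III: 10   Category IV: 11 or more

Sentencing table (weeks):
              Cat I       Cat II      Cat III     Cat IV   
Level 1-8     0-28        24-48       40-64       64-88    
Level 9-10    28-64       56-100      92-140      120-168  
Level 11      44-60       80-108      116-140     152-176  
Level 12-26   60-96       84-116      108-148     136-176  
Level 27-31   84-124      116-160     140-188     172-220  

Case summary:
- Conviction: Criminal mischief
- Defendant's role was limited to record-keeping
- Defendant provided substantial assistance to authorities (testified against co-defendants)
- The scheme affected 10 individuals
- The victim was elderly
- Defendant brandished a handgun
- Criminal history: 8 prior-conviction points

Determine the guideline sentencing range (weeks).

84-124 weeks

Base offense level for criminal mischief: 25.
S1 does not apply.
S2 applies: 25 − 3 = 22.
S4 applies: 22 + 3 = 25.
S5 applies: 25 + 2 = 27.
S6 applies (level before this adjustment is 27 ≥ 19, so +6): 27 + 6 = 33.
S7 applies: 33 − 2 = 31.
Final offense level: 31.
Criminal history: 8 prior points → Category I (0-8).
Level 31 falls in the 27-31 band.
Grid: Level 27-31 × Category I = 84-124 weeks.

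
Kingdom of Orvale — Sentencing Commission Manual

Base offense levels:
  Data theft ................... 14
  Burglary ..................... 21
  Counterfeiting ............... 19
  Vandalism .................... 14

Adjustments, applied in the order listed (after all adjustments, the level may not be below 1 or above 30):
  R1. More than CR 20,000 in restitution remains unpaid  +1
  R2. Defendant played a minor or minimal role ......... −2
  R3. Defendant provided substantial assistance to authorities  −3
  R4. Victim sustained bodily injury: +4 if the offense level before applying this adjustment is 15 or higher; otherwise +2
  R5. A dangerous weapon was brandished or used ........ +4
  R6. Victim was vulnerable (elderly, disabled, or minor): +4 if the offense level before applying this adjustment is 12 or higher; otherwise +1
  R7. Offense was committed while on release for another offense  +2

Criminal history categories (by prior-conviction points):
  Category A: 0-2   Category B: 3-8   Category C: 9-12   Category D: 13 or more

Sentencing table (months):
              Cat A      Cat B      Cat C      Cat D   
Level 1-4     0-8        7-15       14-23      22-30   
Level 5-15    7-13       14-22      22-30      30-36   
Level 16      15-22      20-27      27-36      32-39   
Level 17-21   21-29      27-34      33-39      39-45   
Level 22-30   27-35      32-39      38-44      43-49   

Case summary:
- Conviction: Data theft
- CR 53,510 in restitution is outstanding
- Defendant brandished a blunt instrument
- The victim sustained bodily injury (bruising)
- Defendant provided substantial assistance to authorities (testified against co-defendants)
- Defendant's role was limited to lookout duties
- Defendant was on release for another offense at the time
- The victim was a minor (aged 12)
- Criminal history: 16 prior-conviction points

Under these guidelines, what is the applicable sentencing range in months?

43-49 months

Base offense level for data theft: 14.
R1 applies: 14 + 1 = 15.
R2 applies: 15 − 2 = 13.
R3 applies: 13 − 3 = 10.
R4 applies (level before this adjustment is 10 < 15, so +2): 10 + 2 = 12.
R5 applies: 12 + 4 = 16.
R6 applies (level before this adjustment is 16 ≥ 12, so +4): 16 + 4 = 20.
R7 applies: 20 + 2 = 22.
Final offense level: 22.
Criminal history: 16 prior points → Category D (13+).
Level 22 falls in the 22-30 band.
Grid: Level 22-30 × Category D = 43-49 months.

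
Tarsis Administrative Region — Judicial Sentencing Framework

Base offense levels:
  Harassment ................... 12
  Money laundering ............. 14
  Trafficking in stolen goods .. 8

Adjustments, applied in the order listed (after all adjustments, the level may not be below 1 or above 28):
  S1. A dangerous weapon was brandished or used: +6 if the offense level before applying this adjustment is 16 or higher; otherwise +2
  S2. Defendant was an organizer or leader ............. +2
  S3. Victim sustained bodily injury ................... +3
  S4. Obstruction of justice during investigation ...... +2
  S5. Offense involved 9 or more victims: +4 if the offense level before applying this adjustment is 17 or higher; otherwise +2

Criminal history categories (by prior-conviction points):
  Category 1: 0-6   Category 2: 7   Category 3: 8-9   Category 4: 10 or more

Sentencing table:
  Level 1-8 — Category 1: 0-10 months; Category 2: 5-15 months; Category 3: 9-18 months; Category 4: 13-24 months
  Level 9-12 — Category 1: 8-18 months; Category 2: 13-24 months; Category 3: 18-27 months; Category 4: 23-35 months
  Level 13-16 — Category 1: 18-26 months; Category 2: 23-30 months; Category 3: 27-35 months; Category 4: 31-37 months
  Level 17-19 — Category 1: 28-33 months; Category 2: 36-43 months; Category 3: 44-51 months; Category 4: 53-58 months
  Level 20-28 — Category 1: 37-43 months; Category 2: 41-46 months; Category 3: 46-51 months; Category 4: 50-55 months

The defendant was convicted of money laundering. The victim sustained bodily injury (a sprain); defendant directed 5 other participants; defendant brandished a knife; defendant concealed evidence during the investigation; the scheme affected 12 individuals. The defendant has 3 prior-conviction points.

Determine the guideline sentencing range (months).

37-43 months

Base offense level for money laundering: 14.
S1 applies (level before this adjustment is 14 < 16, so +2): 14 + 2 = 16.
S2 applies: 16 + 2 = 18.
S3 applies: 18 + 3 = 21.
S4 applies: 21 + 2 = 23.
S5 applies (level before this adjustment is 23 ≥ 17, so +4): 23 + 4 = 27.
Final offense level: 27.
Criminal history: 3 prior points → Category 1 (0-6).
Level 27 falls in the 20-28 band.
Grid: Level 20-28 × Category 1 = 37-43 months.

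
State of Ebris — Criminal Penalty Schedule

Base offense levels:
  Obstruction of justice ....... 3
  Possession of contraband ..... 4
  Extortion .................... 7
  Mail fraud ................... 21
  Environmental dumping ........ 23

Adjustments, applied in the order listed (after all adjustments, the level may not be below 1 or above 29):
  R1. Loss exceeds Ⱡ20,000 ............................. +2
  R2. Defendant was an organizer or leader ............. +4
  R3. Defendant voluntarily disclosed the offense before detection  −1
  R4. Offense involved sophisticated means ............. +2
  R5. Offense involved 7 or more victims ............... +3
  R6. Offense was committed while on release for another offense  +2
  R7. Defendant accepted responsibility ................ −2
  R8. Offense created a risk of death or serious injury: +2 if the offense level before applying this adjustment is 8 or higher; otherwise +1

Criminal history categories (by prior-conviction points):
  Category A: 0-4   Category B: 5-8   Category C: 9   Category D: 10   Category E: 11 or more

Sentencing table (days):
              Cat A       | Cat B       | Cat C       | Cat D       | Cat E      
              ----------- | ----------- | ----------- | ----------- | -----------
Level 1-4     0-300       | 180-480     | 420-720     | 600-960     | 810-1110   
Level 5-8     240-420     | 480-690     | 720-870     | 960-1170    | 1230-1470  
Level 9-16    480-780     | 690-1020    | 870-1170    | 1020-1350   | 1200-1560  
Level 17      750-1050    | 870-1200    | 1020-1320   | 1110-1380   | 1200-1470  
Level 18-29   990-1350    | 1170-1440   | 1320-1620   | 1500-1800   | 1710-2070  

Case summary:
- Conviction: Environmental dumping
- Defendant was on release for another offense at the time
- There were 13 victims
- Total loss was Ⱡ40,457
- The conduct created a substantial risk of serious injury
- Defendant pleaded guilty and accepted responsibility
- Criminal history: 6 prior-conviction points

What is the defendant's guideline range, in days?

Base offense level for environmental dumping: 23.
R1 applies: 23 + 2 = 25.
R2 does not apply.
R3 does not apply.
R4 does not apply.
R5 applies: 25 + 3 = 28.
R6 applies: 28 + 2 = 30.
R7 applies: 30 − 2 = 28.
R8 applies (level before this adjustment is 28 ≥ 8, so +2): 28 + 2 = 30.
Level 30 exceeds the maximum of 29; capped at 29.
Final offense level: 29.
Criminal history: 6 prior points → Category B (5-8).
Level 29 falls in the 18-29 band.
Grid: Level 18-29 × Category B = 1170-1440 days.

1170-1440 days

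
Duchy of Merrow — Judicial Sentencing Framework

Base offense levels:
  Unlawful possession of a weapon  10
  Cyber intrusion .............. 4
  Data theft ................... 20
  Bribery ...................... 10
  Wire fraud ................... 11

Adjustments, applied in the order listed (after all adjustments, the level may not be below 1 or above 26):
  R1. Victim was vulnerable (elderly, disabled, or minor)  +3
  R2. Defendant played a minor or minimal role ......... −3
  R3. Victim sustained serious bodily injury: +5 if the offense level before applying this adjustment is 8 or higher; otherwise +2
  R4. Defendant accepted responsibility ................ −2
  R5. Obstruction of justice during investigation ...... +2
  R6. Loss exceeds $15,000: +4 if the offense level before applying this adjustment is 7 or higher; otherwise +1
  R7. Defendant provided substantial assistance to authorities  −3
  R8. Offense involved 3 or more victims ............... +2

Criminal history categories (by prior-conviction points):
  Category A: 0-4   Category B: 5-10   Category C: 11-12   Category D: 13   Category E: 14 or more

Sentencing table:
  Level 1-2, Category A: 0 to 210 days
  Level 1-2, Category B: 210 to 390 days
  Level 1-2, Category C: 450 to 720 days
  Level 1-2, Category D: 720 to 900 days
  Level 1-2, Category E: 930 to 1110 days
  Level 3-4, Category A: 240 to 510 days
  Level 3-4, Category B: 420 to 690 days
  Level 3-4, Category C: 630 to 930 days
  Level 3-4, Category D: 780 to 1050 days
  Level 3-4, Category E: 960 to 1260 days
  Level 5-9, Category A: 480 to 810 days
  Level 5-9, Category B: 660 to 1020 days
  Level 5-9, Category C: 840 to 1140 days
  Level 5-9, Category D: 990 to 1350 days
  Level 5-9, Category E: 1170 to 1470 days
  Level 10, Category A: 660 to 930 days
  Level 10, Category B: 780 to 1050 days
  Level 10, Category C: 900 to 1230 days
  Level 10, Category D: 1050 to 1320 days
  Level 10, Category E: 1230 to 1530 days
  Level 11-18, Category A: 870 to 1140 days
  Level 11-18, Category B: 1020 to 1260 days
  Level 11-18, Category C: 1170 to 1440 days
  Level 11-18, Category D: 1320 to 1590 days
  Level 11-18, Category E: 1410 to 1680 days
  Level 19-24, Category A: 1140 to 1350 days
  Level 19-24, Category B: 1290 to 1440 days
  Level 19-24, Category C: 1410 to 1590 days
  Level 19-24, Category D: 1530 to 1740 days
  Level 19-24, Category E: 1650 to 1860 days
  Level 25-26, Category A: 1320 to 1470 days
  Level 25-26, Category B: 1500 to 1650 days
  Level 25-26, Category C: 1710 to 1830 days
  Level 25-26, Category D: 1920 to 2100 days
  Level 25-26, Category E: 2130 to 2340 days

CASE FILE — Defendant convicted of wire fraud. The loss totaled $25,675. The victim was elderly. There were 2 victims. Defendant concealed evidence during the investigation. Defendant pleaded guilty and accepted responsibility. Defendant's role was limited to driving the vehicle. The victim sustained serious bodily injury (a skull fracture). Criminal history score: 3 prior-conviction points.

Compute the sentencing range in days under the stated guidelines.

1140-1350 days

Base offense level for wire fraud: 11.
R1 applies: 11 + 3 = 14.
R2 applies: 14 − 3 = 11.
R3 applies (level before this adjustment is 11 ≥ 8, so +5): 11 + 5 = 16.
R4 applies: 16 − 2 = 14.
R5 applies: 14 + 2 = 16.
R6 applies (level before this adjustment is 16 ≥ 7, so +4): 16 + 4 = 20.
R7 does not apply.
R8 does not apply.
Final offense level: 20.
Criminal history: 3 prior points → Category A (0-4).
Level 20 falls in the 19-24 band.
Grid: Level 19-24 × Category A = 1140-1350 days.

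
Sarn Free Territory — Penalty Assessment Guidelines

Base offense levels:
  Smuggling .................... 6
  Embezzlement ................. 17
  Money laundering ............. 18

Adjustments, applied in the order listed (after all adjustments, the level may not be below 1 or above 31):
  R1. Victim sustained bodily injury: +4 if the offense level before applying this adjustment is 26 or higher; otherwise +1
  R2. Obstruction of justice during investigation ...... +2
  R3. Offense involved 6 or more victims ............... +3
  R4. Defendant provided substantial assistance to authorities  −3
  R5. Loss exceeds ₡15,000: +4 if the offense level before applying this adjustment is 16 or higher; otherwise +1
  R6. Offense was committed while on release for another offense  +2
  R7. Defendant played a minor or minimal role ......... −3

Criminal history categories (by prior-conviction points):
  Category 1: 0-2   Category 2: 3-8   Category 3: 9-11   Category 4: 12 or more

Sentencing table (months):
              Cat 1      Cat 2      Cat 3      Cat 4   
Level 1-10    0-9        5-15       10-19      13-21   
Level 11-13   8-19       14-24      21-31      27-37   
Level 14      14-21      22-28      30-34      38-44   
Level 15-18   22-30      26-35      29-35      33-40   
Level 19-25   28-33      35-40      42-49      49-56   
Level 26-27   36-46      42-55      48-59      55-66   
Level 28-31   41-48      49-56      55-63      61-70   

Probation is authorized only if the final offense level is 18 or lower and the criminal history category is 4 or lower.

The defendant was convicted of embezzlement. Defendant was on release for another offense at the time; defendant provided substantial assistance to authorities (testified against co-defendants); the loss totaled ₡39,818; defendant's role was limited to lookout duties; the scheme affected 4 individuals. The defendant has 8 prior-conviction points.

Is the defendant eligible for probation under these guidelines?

Base offense level for embezzlement: 17.
R2 does not apply.
R4 applies: 17 − 3 = 14.
R5 applies (level before this adjustment is 14 < 16, so +1): 14 + 1 = 15.
R6 applies: 15 + 2 = 17.
R7 applies: 17 − 3 = 14.
Final offense level: 14.
Criminal history: 8 prior points → Category 2 (3-8).
Level 14 falls in the 14 band.
Grid: Level 14 × Category 2 = 22-28 months.
Probation check: level 14 ≤ 18 and category 2 ≤ 4 → eligible.

Yes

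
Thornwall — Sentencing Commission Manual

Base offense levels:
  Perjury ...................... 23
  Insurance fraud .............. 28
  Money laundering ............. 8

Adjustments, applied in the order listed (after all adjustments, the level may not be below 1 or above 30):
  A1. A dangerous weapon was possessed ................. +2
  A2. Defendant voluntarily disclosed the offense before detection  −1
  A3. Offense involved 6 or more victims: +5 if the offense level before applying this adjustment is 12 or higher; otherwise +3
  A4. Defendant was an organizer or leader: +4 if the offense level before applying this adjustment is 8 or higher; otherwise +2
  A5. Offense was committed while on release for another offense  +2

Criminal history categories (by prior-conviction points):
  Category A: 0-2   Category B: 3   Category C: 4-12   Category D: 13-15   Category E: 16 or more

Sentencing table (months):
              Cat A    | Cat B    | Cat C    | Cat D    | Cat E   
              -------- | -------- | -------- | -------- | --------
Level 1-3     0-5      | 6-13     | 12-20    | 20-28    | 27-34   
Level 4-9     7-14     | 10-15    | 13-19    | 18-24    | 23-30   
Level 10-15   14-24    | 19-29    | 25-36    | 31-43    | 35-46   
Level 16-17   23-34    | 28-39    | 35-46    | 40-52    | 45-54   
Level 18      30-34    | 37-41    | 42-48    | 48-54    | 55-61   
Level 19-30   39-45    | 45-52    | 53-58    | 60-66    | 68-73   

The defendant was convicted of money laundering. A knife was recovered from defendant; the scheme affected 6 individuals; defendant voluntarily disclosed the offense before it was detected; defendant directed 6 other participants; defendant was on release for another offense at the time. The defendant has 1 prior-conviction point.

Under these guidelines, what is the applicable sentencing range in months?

Base offense level for money laundering: 8.
A1 applies: 8 + 2 = 10.
A2 applies: 10 − 1 = 9.
A3 applies (level before this adjustment is 9 < 12, so +3): 9 + 3 = 12.
A4 applies (level before this adjustment is 12 ≥ 8, so +4): 12 + 4 = 16.
A5 applies: 16 + 2 = 18.
Final offense level: 18.
Criminal history: 1 prior point → Category A (0-2).
Level 18 falls in the 18 band.
Grid: Level 18 × Category A = 30-34 months.

30-34 months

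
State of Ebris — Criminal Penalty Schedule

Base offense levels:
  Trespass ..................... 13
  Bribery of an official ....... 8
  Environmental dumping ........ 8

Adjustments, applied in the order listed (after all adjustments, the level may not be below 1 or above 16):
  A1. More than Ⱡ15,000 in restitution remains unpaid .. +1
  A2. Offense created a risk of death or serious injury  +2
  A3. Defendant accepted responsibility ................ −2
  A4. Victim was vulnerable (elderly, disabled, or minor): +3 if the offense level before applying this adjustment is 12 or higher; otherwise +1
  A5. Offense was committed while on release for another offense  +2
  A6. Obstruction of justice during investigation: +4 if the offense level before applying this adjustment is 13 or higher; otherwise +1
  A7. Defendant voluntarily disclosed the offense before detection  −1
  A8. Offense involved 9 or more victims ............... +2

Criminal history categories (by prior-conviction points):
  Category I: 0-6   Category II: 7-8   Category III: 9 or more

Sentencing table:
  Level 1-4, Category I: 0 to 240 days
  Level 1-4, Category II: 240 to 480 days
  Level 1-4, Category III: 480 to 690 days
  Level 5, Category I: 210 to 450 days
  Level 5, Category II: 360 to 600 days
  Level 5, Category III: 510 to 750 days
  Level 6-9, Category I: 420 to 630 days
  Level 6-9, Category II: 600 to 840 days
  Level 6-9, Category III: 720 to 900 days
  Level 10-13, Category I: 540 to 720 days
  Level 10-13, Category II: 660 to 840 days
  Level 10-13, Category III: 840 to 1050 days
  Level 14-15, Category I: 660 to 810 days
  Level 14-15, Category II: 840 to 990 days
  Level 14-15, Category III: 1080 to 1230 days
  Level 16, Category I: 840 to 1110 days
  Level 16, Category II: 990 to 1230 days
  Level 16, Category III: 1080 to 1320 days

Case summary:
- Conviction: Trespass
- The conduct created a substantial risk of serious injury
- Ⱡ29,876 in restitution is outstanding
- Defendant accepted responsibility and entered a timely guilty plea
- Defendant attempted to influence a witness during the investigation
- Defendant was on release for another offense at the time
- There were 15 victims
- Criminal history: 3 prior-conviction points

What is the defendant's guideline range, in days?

Base offense level for trespass: 13.
A1 applies: 13 + 1 = 14.
A2 applies: 14 + 2 = 16.
A3 applies: 16 − 2 = 14.
A4 does not apply.
A5 applies: 14 + 2 = 16.
A6 applies (level before this adjustment is 16 ≥ 13, so +4): 16 + 4 = 20.
A8 applies: 20 + 2 = 22.
Level 22 exceeds the maximum of 16; capped at 16.
Final offense level: 16.
Criminal history: 3 prior points → Category I (0-6).
Level 16 falls in the 16 band.
Grid: Level 16 × Category I = 840-1110 days.

840-1110 days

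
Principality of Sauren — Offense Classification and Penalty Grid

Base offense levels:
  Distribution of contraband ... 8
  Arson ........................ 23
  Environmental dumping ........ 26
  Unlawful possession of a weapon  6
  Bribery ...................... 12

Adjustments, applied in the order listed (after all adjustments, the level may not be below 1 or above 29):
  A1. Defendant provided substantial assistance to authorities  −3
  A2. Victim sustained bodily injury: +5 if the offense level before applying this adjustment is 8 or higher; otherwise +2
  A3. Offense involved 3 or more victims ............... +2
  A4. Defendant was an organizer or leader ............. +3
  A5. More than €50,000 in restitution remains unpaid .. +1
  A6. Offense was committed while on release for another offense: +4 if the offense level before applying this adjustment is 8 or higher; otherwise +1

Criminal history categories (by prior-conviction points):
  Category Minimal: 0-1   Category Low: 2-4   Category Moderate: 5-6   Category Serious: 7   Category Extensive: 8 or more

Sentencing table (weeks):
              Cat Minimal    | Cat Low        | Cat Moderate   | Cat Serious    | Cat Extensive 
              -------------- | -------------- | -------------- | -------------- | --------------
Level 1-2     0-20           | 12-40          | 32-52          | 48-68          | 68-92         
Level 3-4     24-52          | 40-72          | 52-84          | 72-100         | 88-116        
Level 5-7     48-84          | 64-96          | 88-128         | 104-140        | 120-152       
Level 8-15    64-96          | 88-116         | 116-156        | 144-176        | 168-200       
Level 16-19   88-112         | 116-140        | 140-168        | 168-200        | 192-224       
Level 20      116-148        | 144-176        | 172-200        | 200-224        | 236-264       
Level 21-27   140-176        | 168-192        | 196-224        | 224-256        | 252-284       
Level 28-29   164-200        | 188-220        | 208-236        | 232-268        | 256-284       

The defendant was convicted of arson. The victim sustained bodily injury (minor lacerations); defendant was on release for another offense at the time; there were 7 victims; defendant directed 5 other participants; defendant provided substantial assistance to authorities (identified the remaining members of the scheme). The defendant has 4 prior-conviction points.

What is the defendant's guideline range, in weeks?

Base offense level for arson: 23.
A1 applies: 23 − 3 = 20.
A2 applies (level before this adjustment is 20 ≥ 8, so +5): 20 + 5 = 25.
A3 applies: 25 + 2 = 27.
A4 applies: 27 + 3 = 30.
A6 applies (level before this adjustment is 30 ≥ 8, so +4): 30 + 4 = 34.
Level 34 exceeds the maximum of 29; capped at 29.
Final offense level: 29.
Criminal history: 4 prior points → Category Low (2-4).
Level 29 falls in the 28-29 band.
Grid: Level 28-29 × Category Low = 188-220 weeks.

188-220 weeks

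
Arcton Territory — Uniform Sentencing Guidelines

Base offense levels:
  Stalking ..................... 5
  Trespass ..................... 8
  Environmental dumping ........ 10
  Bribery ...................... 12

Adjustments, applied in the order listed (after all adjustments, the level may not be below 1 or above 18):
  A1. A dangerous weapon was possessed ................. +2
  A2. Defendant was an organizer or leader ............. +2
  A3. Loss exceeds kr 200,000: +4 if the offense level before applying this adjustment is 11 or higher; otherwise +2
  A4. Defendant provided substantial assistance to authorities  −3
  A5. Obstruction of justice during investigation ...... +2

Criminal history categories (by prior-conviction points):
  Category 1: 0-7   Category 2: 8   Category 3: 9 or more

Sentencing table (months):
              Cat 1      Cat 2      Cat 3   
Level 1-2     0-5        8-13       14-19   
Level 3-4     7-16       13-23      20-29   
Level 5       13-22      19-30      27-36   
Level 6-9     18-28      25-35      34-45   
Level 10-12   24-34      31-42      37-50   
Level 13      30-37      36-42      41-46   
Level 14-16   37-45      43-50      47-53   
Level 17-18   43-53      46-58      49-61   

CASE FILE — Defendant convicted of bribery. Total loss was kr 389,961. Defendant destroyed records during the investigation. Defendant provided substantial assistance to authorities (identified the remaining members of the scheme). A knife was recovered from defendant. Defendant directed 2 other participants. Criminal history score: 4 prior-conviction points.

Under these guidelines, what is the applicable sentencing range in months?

43-53 months

Base offense level for bribery: 12.
A1 applies: 12 + 2 = 14.
A2 applies: 14 + 2 = 16.
A3 applies (level before this adjustment is 16 ≥ 11, so +4): 16 + 4 = 20.
A4 applies: 20 − 3 = 17.
A5 applies: 17 + 2 = 19.
Level 19 exceeds the maximum of 18; capped at 18.
Final offense level: 18.
Criminal history: 4 prior points → Category 1 (0-7).
Level 18 falls in the 17-18 band.
Grid: Level 17-18 × Category 1 = 43-53 months.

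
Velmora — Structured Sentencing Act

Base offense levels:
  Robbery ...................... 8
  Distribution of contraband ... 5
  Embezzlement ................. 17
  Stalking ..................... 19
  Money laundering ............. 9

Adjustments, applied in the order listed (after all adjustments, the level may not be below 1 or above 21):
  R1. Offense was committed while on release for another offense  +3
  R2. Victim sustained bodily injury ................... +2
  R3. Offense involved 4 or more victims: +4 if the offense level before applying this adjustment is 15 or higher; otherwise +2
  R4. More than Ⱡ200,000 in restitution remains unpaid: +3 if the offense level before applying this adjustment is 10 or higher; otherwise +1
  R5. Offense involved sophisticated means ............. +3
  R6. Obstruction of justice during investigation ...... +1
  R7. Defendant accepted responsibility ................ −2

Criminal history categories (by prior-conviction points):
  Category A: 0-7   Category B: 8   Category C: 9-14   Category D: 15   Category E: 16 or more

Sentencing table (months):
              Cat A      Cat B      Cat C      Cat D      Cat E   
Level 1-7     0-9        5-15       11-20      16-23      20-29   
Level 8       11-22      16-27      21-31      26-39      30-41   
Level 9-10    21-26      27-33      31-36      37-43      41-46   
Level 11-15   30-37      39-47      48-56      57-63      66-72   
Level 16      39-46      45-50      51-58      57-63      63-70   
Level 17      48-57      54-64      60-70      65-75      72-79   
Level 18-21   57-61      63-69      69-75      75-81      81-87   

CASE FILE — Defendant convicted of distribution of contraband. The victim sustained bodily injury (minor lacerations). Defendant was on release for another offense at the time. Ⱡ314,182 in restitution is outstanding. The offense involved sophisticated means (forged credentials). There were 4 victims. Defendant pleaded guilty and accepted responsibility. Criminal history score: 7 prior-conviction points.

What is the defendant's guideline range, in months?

39-46 months

Base offense level for distribution of contraband: 5.
R1 applies: 5 + 3 = 8.
R2 applies: 8 + 2 = 10.
R3 applies (level before this adjustment is 10 < 15, so +2): 10 + 2 = 12.
R4 applies (level before this adjustment is 12 ≥ 10, so +3): 12 + 3 = 15.
R5 applies: 15 + 3 = 18.
R7 applies: 18 − 2 = 16.
Final offense level: 16.
Criminal history: 7 prior points → Category A (0-7).
Level 16 falls in the 16 band.
Grid: Level 16 × Category A = 39-46 months.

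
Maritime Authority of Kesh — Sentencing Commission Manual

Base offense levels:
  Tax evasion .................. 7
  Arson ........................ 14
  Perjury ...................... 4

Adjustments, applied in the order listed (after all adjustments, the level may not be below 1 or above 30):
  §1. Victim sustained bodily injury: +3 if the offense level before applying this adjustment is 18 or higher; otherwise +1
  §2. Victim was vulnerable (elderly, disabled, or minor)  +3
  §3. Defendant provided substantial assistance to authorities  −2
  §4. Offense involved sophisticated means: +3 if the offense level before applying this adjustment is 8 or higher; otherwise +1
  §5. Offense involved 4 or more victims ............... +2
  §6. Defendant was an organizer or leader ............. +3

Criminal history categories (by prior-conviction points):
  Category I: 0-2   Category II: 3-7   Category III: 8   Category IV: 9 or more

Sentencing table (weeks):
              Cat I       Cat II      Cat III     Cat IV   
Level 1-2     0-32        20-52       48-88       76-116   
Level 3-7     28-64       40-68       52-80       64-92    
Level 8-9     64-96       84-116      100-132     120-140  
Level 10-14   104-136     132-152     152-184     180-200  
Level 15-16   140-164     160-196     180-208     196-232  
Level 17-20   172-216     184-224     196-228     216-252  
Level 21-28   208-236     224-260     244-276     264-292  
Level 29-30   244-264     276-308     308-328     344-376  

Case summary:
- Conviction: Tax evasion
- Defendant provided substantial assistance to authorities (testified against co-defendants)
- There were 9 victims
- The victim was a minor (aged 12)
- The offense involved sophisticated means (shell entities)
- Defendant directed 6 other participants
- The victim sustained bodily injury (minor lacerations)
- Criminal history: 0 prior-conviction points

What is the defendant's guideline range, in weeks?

172-216 weeks

Base offense level for tax evasion: 7.
§1 applies (level before this adjustment is 7 < 18, so +1): 7 + 1 = 8.
§2 applies: 8 + 3 = 11.
§3 applies: 11 − 2 = 9.
§4 applies (level before this adjustment is 9 ≥ 8, so +3): 9 + 3 = 12.
§5 applies: 12 + 2 = 14.
§6 applies: 14 + 3 = 17.
Final offense level: 17.
Criminal history: 0 prior points → Category I (0-2).
Level 17 falls in the 17-20 band.
Grid: Level 17-20 × Category I = 172-216 weeks.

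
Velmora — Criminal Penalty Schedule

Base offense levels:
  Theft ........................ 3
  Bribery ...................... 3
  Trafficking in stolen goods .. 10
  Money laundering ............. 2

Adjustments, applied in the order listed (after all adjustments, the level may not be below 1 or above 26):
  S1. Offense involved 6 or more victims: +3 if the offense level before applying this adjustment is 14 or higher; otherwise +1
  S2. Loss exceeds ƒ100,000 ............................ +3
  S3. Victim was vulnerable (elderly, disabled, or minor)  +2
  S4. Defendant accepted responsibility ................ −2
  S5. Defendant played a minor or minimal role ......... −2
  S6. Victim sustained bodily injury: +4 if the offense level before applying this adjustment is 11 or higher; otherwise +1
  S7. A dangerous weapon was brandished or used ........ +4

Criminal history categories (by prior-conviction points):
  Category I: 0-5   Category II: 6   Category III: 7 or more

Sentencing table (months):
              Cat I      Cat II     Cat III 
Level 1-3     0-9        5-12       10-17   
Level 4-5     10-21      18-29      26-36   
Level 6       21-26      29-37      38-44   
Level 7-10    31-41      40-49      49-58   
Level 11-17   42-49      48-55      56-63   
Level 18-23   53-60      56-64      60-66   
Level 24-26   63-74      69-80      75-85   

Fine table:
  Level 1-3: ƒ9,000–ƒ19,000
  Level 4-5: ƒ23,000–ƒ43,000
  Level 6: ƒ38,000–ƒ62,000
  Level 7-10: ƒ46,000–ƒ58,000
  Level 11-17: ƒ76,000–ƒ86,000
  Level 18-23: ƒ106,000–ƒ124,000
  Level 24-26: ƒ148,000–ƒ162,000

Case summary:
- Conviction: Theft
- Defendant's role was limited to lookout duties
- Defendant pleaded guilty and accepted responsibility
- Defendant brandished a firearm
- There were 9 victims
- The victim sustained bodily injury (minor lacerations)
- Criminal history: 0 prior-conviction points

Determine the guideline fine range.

ƒ23,000–ƒ43,000

Base offense level for theft: 3.
S1 applies (level before this adjustment is 3 < 14, so +1): 3 + 1 = 4.
S4 applies: 4 − 2 = 2.
S5 applies: 2 − 2 = 0.
S6 applies (level before this adjustment is 0 < 11, so +1): 0 + 1 = 1.
S7 applies: 1 + 4 = 5.
Final offense level: 5.
Level 5 falls in the 4-5 band.
Fine table: Level 4-5 → ƒ23,000–ƒ43,000.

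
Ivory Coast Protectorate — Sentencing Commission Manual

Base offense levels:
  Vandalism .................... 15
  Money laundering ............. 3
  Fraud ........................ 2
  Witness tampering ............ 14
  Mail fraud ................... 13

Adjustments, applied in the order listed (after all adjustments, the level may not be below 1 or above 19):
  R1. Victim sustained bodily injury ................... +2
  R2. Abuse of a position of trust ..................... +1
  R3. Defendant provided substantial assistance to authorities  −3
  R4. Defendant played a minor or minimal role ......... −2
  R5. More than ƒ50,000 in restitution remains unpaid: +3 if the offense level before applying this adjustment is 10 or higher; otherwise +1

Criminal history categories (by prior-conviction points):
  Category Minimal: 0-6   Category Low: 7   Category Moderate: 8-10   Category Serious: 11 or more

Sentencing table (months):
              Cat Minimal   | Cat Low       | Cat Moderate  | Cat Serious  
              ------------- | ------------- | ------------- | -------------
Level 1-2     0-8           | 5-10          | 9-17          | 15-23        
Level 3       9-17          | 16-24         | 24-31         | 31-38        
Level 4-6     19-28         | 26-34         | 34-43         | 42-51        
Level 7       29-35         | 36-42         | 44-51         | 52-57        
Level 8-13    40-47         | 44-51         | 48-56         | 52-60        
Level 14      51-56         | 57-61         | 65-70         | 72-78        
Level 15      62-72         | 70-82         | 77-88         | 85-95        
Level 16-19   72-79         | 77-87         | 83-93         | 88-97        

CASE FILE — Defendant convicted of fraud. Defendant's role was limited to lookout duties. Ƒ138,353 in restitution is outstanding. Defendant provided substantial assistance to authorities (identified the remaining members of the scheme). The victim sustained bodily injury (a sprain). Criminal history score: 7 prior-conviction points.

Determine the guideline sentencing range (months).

Base offense level for fraud: 2.
R1 applies: 2 + 2 = 4.
R2 does not apply.
R3 applies: 4 − 3 = 1.
R4 applies: 1 − 2 = -1.
R5 applies (level before this adjustment is -1 < 10, so +1): -1 + 1 = 0.
Level 0 is below the minimum of 1; floored at 1.
Final offense level: 1.
Criminal history: 7 prior points → Category Low (7).
Level 1 falls in the 1-2 band.
Grid: Level 1-2 × Category Low = 5-10 months.

5-10 months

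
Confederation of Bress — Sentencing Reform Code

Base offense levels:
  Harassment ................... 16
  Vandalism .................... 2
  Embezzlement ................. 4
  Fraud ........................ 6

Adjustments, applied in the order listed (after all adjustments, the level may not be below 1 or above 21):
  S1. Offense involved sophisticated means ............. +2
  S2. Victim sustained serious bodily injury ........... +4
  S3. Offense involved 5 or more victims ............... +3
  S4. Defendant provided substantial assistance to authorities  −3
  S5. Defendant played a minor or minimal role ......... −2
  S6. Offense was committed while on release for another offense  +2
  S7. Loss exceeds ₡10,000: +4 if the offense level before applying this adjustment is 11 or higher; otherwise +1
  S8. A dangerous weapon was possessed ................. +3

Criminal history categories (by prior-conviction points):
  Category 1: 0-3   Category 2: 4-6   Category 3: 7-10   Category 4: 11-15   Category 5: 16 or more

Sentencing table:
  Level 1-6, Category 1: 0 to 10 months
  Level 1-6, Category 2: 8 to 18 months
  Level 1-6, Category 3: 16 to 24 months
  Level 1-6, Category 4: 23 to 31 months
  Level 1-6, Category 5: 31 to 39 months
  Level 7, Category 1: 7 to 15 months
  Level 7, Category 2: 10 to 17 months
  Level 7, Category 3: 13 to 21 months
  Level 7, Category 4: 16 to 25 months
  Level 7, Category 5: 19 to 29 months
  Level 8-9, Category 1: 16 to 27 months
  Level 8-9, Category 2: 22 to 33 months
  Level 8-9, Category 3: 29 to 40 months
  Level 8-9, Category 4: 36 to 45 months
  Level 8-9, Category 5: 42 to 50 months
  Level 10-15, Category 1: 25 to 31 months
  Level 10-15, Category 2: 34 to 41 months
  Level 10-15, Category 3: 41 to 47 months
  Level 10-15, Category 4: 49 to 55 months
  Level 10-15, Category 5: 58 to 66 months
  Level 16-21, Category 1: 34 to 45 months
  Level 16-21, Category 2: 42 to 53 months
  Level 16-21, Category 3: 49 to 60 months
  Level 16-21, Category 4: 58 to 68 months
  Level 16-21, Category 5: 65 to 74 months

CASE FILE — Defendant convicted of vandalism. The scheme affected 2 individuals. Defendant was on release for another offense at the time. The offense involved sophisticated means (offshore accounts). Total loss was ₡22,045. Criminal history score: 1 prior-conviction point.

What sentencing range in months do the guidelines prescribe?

7-15 months

Base offense level for vandalism: 2.
S1 applies: 2 + 2 = 4.
S3 does not apply.
S6 applies: 4 + 2 = 6.
S7 applies (level before this adjustment is 6 < 11, so +1): 6 + 1 = 7.
Final offense level: 7.
Criminal history: 1 prior point → Category 1 (0-3).
Level 7 falls in the 7 band.
Grid: Level 7 × Category 1 = 7-15 months.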